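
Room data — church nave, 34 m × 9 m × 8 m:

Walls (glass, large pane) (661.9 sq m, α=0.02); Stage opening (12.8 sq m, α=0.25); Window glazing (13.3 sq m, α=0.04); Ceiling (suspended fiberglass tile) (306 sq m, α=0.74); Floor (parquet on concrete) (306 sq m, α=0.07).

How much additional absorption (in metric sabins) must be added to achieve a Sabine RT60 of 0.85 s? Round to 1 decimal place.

198.9 sabins

Summing Sᵢαᵢ: 13.238 + 3.200 + 0.532 + 226.440 + 21.420 → A₁ = 264.830 sabins.
Target A₂ = 0.161·2448/0.85 = 463.680 sabins (V = 2448 m³).
Shortfall: 463.680 − 264.830 = 198.9 sabins.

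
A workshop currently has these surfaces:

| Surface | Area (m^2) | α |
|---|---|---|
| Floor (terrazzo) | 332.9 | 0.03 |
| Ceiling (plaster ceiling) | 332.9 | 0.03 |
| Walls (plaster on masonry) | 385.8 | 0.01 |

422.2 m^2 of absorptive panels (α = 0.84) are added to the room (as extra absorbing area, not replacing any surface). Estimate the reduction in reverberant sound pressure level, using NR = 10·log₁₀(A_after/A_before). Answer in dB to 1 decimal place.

12.0 dB

Equivalent absorption area: A_before = 332.9*0.03 + 332.9*0.03 + 385.8*0.01 = 23.832 m^2.
Treatment contributes 422.2·0.84 = 354.648 sabins.
A_after = 23.832 + 354.648 = 378.480 sabins.
NR = 10·log₁₀(378.480/23.832) = 12.0 dB.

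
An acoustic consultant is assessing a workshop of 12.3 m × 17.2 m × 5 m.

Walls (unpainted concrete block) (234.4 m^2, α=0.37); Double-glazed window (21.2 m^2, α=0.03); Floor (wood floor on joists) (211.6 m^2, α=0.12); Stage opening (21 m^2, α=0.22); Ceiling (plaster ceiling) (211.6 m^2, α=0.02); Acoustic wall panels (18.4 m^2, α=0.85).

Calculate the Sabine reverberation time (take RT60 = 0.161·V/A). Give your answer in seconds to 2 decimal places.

Summing Sᵢαᵢ: 86.728 + 0.636 + 25.392 + 4.620 + 4.232 + 15.640 → A = 137.248 sabins.
Volume V = 12.3 × 17.2 × 5 = 1057.8 m³.
Sabine: RT60 = 0.161 × 1057.8 / 137.248 = 1.24 s.

1.24 seconds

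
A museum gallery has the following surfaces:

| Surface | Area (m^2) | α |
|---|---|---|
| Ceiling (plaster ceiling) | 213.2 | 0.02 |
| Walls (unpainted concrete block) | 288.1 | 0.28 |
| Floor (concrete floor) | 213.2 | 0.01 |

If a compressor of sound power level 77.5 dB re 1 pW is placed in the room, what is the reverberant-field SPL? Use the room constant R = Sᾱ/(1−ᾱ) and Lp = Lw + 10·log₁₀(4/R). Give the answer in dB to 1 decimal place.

63.6 dB

A = 87.064 sabins; S = 714.5 m^2.
ᾱ = 87.064/714.5 = 0.1219; R = Sᾱ/(1−ᾱ) = 87.064/(1−0.1219) = 99.150 m^2.
Lp = 77.5 + 10·log₁₀(4/99.150) = 77.5 + (-13.94) = 63.6 dB.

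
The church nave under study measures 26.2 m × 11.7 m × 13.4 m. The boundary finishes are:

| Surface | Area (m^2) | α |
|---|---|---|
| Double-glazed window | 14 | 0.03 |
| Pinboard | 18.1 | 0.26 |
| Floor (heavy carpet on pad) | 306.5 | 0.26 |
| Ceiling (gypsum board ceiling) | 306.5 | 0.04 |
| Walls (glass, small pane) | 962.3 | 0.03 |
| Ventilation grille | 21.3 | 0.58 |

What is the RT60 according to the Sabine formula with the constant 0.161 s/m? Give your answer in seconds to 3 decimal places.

A = Σ Sᵢαᵢ = 14·0.03 + 18.1·0.26 + 306.5·0.26 + 306.5·0.04 + 962.3·0.03 + 21.3·0.58 = 138.299 sabins.
V = 26.2·11.7·13.4 = 4107.636 m³.
RT60 = 0.161 · V / A = 0.161 × 4107.636 / 138.299 = 4.782 s.

4.782 seconds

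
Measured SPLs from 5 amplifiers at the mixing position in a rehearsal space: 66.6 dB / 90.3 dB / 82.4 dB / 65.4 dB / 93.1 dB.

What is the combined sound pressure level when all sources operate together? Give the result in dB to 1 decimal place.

Converting to relative power and adding: 10^(66.6/10) + 10^(90.3/10) + 10^(82.4/10) + 10^(65.4/10) + 10^(93.1/10) = 3.295e+09.
L_total = 10·log₁₀(3.295e+09) = 95.2 dB.

95.2 dB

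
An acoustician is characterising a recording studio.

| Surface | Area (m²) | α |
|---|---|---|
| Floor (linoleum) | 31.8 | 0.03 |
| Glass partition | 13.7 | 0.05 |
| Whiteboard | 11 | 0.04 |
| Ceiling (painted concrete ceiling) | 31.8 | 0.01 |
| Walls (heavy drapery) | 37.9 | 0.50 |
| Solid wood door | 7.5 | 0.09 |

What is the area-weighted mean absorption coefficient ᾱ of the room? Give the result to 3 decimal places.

0.165

S = Σ Sᵢ = 31.8 + 13.7 + 11 + 31.8 + 37.9 + 7.5 = 133.7 m².
Weighted sum Σ Sα = 22.022.
ᾱ = A/S = 0.165.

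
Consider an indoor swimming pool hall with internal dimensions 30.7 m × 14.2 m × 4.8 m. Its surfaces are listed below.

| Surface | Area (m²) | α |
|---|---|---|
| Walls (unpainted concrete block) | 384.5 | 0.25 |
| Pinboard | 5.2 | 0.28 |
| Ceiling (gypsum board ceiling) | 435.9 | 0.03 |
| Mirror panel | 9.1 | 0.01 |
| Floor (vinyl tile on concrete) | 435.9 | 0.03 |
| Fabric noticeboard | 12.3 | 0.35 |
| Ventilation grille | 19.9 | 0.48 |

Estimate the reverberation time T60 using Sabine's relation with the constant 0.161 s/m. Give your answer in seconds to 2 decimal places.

2.45 s

A = Σ Sᵢαᵢ = 384.5*0.25 + 5.2*0.28 + 435.9*0.03 + 9.1*0.01 + 435.9*0.03 + 12.3*0.35 + 19.9*0.48 = 137.683 sabins.
V = 30.7·14.2·4.8 = 2092.512 m³.
RT60 = 0.161 · V / A = 0.161 × 2092.512 / 137.683 = 2.45 s.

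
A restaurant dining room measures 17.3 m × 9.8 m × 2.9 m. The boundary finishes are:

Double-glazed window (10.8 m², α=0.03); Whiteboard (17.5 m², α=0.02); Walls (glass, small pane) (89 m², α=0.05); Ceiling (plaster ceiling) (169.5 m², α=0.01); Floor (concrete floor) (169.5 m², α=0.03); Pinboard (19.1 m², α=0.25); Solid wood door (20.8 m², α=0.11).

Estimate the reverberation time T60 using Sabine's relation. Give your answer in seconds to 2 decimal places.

Equivalent absorption area: A = 10.8*0.03 + 17.5*0.02 + 89*0.05 + 169.5*0.01 + 169.5*0.03 + 19.1*0.25 + 20.8*0.11 = 18.967 m².
Room volume: 491.666 m³.
RT60 = 0.161 · V / A = 0.161 × 491.666 / 18.967 = 4.17 s.

4.17 s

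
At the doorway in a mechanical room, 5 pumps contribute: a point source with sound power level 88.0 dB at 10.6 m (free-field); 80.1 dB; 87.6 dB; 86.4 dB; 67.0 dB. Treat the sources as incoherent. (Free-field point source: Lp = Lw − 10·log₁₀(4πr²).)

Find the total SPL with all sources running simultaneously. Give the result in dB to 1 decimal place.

90.5 dB

Source at 10.6 m: Lp = 88.0 − 10·log₁₀(4π·10.6²) = 88.0 − 10·log₁₀(1411.957) = 56.5 dB.
Converting to relative power and adding: 10^(56.5/10) + 10^(80.1/10) + 10^(87.6/10) + 10^(86.4/10) + 10^(67.0/10) = 1.12e+09.
Combined level = 10 log₁₀(1.12e+09) = 90.5 dB.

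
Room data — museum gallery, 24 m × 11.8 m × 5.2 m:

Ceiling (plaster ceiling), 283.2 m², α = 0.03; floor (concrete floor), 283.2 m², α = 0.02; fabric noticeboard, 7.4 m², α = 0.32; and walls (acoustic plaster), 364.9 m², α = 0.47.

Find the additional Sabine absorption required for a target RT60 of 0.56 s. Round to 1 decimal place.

235.4 sabins

Equivalent absorption area: A₁ = 283.2×0.03 + 283.2×0.02 + 7.4×0.32 + 364.9×0.47 = 188.031 m².
Target A₂ = 0.161·1472.64/0.56 = 423.384 sabins (V = 1472.64 m³).
ΔA = A₂ − A₁ = 423.384 − 188.031 = 235.4 sabins.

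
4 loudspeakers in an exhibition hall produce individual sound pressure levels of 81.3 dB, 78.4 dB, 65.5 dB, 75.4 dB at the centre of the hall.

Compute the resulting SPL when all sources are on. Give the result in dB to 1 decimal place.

Sum in the linear (power) domain: Σ 10^(Lᵢ/10) = 10^(81.3/10) + 10^(78.4/10) + 10^(65.5/10) + 10^(75.4/10) = 2.423e+08.
Back to dB: 10·log₁₀ Σ = 83.8 dB.

83.8 dB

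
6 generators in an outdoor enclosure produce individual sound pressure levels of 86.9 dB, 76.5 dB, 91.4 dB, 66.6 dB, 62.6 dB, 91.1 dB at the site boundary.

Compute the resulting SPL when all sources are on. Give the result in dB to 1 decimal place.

95.1 dB

Σ 10^(Lᵢ/10) = 3.209e+09.
L_total = 10·log₁₀(3.209e+09) = 95.1 dB.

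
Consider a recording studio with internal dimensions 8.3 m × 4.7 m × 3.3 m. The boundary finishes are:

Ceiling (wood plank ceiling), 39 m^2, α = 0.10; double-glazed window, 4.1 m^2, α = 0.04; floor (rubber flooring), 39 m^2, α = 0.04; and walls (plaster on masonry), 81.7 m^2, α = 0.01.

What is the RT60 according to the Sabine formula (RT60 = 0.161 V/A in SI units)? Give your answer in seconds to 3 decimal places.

A = Σ Sᵢαᵢ = 39*0.10 + 4.1*0.04 + 39*0.04 + 81.7*0.01 = 6.441 sabins.
Volume V = 8.3 × 4.7 × 3.3 = 128.733 m³.
Sabine: RT60 = 0.161 × 128.733 / 6.441 = 3.218 s.

3.218 seconds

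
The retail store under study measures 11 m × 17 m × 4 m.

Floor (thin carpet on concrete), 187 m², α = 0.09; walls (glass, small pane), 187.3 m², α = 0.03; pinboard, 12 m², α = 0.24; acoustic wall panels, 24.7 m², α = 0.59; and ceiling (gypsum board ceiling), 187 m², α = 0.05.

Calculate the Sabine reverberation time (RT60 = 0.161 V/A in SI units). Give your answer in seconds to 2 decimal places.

2.45 s

A = Σ Sᵢαᵢ = 187*0.09 + 187.3*0.03 + 12*0.24 + 24.7*0.59 + 187*0.05 = 49.252 sabins.
Room volume: 748 m³.
RT60 = 0.161 · V / A = 0.161 × 748 / 49.252 = 2.45 s.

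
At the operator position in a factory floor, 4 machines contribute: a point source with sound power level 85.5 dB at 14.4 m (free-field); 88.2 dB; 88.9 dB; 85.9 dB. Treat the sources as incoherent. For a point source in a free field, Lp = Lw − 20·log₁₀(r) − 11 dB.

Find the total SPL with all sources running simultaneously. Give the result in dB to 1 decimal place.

Source at 14.4 m: Lp = 85.5 − 20·log₁₀(14.4) − 11 = 51.3 dB.
Converting to relative power and adding: 10^(51.3/10) + 10^(88.2/10) + 10^(88.9/10) + 10^(85.9/10) = 1.826e+09.
Back to dB: 10·log₁₀ Σ = 92.6 dB.

92.6 dB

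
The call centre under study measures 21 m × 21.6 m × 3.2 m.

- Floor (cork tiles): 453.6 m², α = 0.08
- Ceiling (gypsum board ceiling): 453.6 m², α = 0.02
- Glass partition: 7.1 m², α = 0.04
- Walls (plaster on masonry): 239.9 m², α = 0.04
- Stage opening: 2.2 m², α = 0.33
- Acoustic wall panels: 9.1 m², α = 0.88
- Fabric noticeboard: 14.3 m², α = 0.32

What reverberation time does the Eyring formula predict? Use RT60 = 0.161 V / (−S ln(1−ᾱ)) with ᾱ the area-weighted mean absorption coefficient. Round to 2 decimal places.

3.31 seconds

S = Σ Sᵢ = 1179.8 m².
Σ(Sᵢαᵢ) = 453.6·0.08 + 453.6·0.02 + 7.1·0.04 + 239.9·0.04 + 2.2·0.33 + 9.1·0.88 + 14.3·0.32 = 68.550.
ᾱ = 68.550 / 1179.8 = 0.0581.
−S·ln(1−ᾱ) = −1179.8 × ln(1 − 0.0581) = 70.618.
V = 21 × 21.6 × 3.2 = 1451.52 m³.
RT60 = 0.161 × 1451.52 / 70.618 = 3.31 s.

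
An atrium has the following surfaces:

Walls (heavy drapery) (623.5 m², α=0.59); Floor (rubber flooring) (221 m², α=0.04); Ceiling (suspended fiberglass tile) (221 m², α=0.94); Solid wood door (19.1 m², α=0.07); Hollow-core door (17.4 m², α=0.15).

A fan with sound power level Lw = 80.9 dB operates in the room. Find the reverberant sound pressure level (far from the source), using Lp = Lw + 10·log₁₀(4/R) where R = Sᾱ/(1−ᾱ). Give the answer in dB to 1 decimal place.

55.9 dB

Σ(Sᵢαᵢ) = 623.5×0.59 + 221×0.04 + 221×0.94 + 19.1×0.07 + 17.4×0.15 = 588.392; total area S = 1102.0 m².
ᾱ = 0.5339, so room constant R = A/(1−ᾱ) = 1262.373 m².
Lp = 80.9 + 10·log₁₀(4/1262.373) = 80.9 + (-24.99) = 55.9 dB.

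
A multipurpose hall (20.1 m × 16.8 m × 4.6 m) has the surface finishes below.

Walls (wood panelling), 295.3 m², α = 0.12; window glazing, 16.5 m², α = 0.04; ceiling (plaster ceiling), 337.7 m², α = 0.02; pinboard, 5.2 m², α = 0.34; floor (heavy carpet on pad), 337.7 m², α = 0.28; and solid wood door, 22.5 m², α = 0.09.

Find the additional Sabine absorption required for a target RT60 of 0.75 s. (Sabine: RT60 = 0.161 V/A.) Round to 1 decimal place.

Summing Sᵢαᵢ: 35.436 + 0.660 + 6.754 + 1.768 + 94.556 + 2.025 → A₁ = 141.199 sabins.
V = 1553.328 m³. Required absorption A₂ = 0.161 × 1553.328 / 0.75 = 333.448 sabins.
Additional absorption ΔA = 333.448 − 141.199 = 192.2 sabins.

192.2 sabins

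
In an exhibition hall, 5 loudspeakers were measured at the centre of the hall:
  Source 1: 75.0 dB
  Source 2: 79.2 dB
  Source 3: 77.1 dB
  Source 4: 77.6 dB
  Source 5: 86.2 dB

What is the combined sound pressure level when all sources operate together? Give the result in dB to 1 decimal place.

Sum in the linear (power) domain: Σ 10^(Lᵢ/10) = 10^(75.0/10) + 10^(79.2/10) + 10^(77.1/10) + 10^(77.6/10) + 10^(86.2/10) = 6.405e+08.
L_total = 10·log₁₀(6.405e+08) = 88.1 dB.

88.1 dB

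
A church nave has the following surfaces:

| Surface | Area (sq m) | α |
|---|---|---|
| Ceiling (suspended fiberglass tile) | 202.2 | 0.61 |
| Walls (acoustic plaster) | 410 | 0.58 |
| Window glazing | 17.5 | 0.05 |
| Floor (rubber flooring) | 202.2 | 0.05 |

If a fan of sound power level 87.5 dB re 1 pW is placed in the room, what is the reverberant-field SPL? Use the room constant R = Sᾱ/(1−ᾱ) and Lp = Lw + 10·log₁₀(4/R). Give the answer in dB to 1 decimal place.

65.2 dB

A = 372.127 sabins; S = 831.9 sq m.
ᾱ = 0.4473, so room constant R = A/(1−ᾱ) = 673.289 sq m.
Lp = 87.5 + 10·log₁₀(4/673.289) = 87.5 + (-22.26) = 65.2 dB.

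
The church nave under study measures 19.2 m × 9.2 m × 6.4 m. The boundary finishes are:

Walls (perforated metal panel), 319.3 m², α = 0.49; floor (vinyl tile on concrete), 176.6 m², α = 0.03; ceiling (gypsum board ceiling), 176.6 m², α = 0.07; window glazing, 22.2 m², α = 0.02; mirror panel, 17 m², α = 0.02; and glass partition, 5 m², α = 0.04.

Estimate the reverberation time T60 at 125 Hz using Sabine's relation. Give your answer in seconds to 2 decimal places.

Summing Sᵢαᵢ: 156.457 + 5.298 + 12.362 + 0.444 + 0.340 + 0.200 → A = 175.101 sabins.
Volume V = 19.2 × 9.2 × 6.4 = 1130.496 m³.
RT60 = 0.161 · V / A = 0.161 × 1130.496 / 175.101 = 1.04 s.

1.04 seconds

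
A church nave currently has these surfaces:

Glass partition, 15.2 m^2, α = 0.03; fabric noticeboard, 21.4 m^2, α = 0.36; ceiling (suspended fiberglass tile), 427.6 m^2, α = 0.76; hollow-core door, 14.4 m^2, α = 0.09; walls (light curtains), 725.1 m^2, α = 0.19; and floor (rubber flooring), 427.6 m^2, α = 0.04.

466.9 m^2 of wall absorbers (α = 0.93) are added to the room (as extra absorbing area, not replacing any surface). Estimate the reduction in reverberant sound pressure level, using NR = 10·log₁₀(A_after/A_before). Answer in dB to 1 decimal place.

2.8 dB

Total absorption A_before = 15.2×0.03 + 21.4×0.36 + 427.6×0.76 + 14.4×0.09 + 725.1×0.19 + 427.6×0.04
  = 0.456 + 7.704 + 324.976 + 1.296 + 137.769 + 17.104 = 489.305 m^2 sabins.
Treatment contributes 466.9·0.93 = 434.217 sabins.
A_after = 489.305 + 434.217 = 923.522 sabins.
Reduction = 10 log₁₀(A_after/A_before) = 10 log₁₀(1.8874) = 2.8 dB.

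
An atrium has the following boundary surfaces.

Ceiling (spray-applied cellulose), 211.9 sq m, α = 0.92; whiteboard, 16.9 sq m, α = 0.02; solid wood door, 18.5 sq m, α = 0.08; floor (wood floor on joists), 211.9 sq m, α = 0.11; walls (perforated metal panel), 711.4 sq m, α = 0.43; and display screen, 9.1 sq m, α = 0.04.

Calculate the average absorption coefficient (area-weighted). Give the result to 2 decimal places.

Total surface area S = 1179.7 sq m.
Σ(Sᵢαᵢ) = 211.9×0.92 + 16.9×0.02 + 18.5×0.08 + 211.9×0.11 + 711.4×0.43 + 9.1×0.04 = 526.341.
ᾱ = A/S = 0.45.

0.45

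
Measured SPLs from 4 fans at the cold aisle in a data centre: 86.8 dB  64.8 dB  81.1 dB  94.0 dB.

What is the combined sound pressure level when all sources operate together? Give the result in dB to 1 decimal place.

94.9 dB

Sum in the linear (power) domain: Σ 10^(Lᵢ/10) = 10^(86.8/10) + 10^(64.8/10) + 10^(81.1/10) + 10^(94.0/10) = 3.122e+09.
Combined level = 10 log₁₀(3.122e+09) = 94.9 dB.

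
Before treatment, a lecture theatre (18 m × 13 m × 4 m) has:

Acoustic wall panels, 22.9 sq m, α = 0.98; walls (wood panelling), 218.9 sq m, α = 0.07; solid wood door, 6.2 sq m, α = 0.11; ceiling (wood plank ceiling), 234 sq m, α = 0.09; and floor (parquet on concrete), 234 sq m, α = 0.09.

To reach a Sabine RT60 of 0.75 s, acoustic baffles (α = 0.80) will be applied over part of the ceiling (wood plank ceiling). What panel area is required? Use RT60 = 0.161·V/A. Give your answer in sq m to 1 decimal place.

169.5

Total absorption A₁ = 22.9·0.98 + 218.9·0.07 + 6.2·0.11 + 234·0.09 + 234·0.09
  = 22.442 + 15.323 + 0.682 + 21.060 + 21.060 = 80.567 sq m sabins.
Required A₂ = 0.161·936/0.75 = 200.928 sabins.
Absorption to add: 200.928 − 80.567 = 120.361 sabins.
Net gain per sq m: Δα = 0.80 − 0.09 = 0.71.
Panel area = 120.361 / 0.71 = 169.5 sq m.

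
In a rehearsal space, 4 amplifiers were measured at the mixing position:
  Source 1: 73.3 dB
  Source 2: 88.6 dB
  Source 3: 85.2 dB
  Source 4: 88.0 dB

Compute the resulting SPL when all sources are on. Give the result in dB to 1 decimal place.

Converting to relative power and adding: 10^(73.3/10) + 10^(88.6/10) + 10^(85.2/10) + 10^(88.0/10) = 1.708e+09.
Combined level = 10 log₁₀(1.708e+09) = 92.3 dB.

92.3 dB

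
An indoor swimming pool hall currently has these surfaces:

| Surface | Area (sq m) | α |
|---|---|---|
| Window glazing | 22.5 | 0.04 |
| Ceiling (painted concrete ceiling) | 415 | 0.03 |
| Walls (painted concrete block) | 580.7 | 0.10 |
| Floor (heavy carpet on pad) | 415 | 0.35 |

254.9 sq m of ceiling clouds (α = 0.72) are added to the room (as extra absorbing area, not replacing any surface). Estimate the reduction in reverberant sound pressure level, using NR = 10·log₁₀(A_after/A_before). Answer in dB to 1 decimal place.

2.7 dB

Summing Sᵢαᵢ: 0.900 + 12.450 + 58.070 + 145.250 → A_before = 216.670 sabins.
Added absorption = 254.9 × 0.72 = 183.528 sabins.
A_after = 216.670 + 183.528 = 400.198 sabins.
Reduction = 10 log₁₀(A_after/A_before) = 10 log₁₀(1.8470) = 2.7 dB.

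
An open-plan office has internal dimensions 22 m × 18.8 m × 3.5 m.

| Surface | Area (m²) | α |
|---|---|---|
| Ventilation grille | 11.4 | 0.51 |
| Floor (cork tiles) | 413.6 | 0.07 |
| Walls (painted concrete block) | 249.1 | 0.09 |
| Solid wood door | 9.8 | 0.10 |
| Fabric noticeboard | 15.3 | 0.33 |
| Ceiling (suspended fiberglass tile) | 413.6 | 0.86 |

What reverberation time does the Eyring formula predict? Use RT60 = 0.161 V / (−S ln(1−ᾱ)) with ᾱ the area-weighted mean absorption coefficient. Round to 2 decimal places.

0.44 seconds

S = Σ Sᵢ = 1112.8 m².
Σ(Sᵢαᵢ) = 11.4×0.51 + 413.6×0.07 + 249.1×0.09 + 9.8×0.10 + 15.3×0.33 + 413.6×0.86 = 418.910.
ᾱ = 418.910 / 1112.8 = 0.3764.
−S·ln(1−ᾱ) = −1112.8 × ln(1 − 0.3764) = 525.516.
V = 22 × 18.8 × 3.5 = 1447.6 m³.
RT60 = 0.161 × 1447.6 / 525.516 = 0.44 s.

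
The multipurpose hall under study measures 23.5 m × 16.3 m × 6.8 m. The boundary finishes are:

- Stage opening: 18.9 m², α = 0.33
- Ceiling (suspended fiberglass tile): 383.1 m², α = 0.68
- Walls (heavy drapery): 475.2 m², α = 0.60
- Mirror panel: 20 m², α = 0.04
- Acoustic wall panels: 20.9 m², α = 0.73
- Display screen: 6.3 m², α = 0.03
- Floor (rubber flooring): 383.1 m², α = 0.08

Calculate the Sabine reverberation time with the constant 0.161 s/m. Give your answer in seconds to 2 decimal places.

A = Σ Sᵢαᵢ = 18.9·0.33 + 383.1·0.68 + 475.2·0.60 + 20·0.04 + 20.9·0.73 + 6.3·0.03 + 383.1·0.08 = 598.759 sabins.
V = 23.5·16.3·6.8 = 2604.74 m³.
RT60 = 0.161 · V / A = 0.161 × 2604.74 / 598.759 = 0.70 s.

0.70 sec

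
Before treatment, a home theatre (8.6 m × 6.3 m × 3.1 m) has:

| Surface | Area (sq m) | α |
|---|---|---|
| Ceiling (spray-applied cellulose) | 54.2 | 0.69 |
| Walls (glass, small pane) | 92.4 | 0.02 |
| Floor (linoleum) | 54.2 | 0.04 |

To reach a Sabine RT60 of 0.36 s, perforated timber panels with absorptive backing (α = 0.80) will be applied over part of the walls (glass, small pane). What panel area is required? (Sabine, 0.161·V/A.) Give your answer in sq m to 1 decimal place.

Equivalent absorption area: A₁ = 54.2*0.69 + 92.4*0.02 + 54.2*0.04 = 41.414 sq m.
Required A₂ = 0.161·167.958/0.36 = 75.115 sabins.
Absorption to add: 75.115 − 41.414 = 33.701 sabins.
Net gain per sq m: Δα = 0.80 − 0.02 = 0.78.
Panel area = 33.701 / 0.78 = 43.2 sq m.

43.2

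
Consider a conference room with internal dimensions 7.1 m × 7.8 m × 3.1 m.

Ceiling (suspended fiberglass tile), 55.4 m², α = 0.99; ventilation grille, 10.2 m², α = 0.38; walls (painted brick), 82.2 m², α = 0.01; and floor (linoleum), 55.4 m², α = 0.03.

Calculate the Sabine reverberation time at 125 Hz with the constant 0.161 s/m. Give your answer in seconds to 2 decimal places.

0.45 sec

Total absorption A = 55.4×0.99 + 10.2×0.38 + 82.2×0.01 + 55.4×0.03
  = 54.846 + 3.876 + 0.822 + 1.662 = 61.206 m² sabins.
Volume V = 7.1 × 7.8 × 3.1 = 171.678 m³.
Sabine: RT60 = 0.161 × 171.678 / 61.206 = 0.45 s.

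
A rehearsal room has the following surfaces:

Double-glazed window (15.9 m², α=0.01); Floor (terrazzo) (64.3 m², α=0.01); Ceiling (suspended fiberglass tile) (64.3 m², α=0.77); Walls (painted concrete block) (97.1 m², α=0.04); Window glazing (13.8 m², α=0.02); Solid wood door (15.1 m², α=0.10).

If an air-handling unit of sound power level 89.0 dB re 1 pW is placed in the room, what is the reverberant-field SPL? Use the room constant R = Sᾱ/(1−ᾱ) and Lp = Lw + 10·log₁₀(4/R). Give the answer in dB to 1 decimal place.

Σ(Sᵢαᵢ) = 15.9·0.01 + 64.3·0.01 + 64.3·0.77 + 97.1·0.04 + 13.8·0.02 + 15.1·0.10 = 55.983; total area S = 270.5 m².
ᾱ = 0.2070, so room constant R = A/(1−ᾱ) = 70.596 m².
Lp = 89.0 + 10·log₁₀(4/70.596) = 89.0 + (-12.47) = 76.5 dB.

76.5 dB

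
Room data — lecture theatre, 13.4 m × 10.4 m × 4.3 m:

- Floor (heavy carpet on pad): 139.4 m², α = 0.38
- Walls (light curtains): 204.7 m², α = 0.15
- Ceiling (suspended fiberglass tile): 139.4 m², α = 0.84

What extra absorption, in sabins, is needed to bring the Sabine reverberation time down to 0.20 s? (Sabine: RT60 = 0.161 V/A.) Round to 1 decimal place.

Total absorption A₁ = 139.4·0.38 + 204.7·0.15 + 139.4·0.84
  = 52.972 + 30.705 + 117.096 = 200.773 m² sabins.
Target A₂ = 0.161·599.248/0.20 = 482.395 sabins (V = 599.248 m³).
Additional absorption ΔA = 482.395 − 200.773 = 281.6 sabins.

281.6 sabins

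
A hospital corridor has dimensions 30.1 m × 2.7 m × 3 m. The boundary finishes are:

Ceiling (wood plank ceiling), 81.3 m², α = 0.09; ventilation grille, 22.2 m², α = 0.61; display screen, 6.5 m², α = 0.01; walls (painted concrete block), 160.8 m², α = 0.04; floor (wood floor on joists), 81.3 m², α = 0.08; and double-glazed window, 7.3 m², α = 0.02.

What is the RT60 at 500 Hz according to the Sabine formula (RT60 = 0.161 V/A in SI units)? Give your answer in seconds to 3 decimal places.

A = Σ Sᵢαᵢ = 81.3×0.09 + 22.2×0.61 + 6.5×0.01 + 160.8×0.04 + 81.3×0.08 + 7.3×0.02 = 34.006 sabins.
Volume V = 30.1 × 2.7 × 3 = 243.81 m³.
Sabine: RT60 = 0.161 × 243.81 / 34.006 = 1.154 s.

1.154 s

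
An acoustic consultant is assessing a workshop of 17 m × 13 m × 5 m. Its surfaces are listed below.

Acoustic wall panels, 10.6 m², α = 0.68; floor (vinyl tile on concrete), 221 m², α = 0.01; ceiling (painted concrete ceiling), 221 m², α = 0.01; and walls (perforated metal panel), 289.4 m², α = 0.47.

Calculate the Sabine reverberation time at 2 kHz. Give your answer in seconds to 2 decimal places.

Total absorption A = 10.6·0.68 + 221·0.01 + 221·0.01 + 289.4·0.47
  = 7.208 + 2.210 + 2.210 + 136.018 = 147.646 m² sabins.
Volume V = 17 × 13 × 5 = 1105 m³.
T = 0.161 V/A = 0.161·1105/147.646 = 1.20 s.

1.20 s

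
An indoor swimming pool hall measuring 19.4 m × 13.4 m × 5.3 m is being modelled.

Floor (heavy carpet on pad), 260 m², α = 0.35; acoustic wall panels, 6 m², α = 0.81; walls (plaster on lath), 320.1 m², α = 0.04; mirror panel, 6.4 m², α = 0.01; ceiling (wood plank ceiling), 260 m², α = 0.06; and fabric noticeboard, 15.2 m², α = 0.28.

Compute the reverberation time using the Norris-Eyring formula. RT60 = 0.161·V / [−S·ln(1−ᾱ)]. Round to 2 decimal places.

S = Σ Sᵢ = 867.7 m².
Σ(Sᵢαᵢ) = 260×0.35 + 6×0.81 + 320.1×0.04 + 6.4×0.01 + 260×0.06 + 15.2×0.28 = 128.584.
Mean coefficient ᾱ = A/S = 0.1482.
Eyring denominator: −S ln(1−ᾱ) = 139.182.
V = 19.4 × 13.4 × 5.3 = 1377.788 m³.
T = 0.161·V/[−S·ln(1−ᾱ)] = 0.161·1377.788/139.182 = 1.59 s.

1.59 s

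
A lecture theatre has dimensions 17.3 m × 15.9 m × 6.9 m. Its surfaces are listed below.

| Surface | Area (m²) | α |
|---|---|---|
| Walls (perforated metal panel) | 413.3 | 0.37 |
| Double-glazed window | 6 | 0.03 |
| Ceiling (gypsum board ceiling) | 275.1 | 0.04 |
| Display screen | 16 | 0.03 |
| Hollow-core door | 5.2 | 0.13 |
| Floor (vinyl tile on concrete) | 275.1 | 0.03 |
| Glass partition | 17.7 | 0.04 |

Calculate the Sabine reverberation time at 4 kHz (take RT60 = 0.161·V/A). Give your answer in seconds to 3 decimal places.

Total absorption A = 413.3·0.37 + 6·0.03 + 275.1·0.04 + 16·0.03 + 5.2·0.13 + 275.1·0.03 + 17.7·0.04
  = 152.921 + 0.180 + 11.004 + 0.480 + 0.676 + 8.253 + 0.708 = 174.222 m² sabins.
Room volume: 1897.983 m³.
RT60 = 0.161 · V / A = 0.161 × 1897.983 / 174.222 = 1.754 s.

1.754 sec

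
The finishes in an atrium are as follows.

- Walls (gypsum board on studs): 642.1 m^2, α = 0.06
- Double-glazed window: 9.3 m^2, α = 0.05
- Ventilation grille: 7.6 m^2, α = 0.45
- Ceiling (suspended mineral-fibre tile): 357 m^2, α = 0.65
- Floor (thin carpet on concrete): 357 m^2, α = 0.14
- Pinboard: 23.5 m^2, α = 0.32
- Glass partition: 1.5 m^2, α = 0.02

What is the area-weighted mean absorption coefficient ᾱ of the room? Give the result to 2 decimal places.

Total surface area S = 1398.0 m^2.
A = 642.1·0.06 + 9.3·0.05 + 7.6·0.45 + 357·0.65 + 357·0.14 + 23.5·0.32 + 1.5·0.02 = 331.991 sabins.
ᾱ = A/S = 0.24.

0.24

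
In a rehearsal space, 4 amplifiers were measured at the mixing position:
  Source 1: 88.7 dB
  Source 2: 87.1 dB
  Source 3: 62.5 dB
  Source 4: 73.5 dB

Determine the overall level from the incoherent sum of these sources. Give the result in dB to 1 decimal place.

91.1 dB

Σ 10^(Lᵢ/10) = 1.278e+09.
Combined level = 10 log₁₀(1.278e+09) = 91.1 dB.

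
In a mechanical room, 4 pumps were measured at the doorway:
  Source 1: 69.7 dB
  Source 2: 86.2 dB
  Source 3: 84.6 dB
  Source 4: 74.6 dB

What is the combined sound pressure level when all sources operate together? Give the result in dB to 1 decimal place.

88.7 dB

Converting to relative power and adding: 10^(69.7/10) + 10^(86.2/10) + 10^(84.6/10) + 10^(74.6/10) = 7.434e+08.
Combined level = 10 log₁₀(7.434e+08) = 88.7 dB.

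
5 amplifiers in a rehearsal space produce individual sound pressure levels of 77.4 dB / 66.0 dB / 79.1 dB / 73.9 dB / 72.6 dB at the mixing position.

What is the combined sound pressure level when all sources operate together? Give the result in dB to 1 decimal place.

Sum in the linear (power) domain: Σ 10^(Lᵢ/10) = 10^(77.4/10) + 10^(66.0/10) + 10^(79.1/10) + 10^(73.9/10) + 10^(72.6/10) = 1.83e+08.
L_total = 10·log₁₀(1.83e+08) = 82.6 dB.

82.6 dB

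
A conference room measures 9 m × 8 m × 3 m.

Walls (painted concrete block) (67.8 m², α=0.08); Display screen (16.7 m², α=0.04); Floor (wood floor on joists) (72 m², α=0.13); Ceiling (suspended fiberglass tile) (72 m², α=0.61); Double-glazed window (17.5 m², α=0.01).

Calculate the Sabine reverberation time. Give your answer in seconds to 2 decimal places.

A = Σ Sᵢαᵢ = 67.8·0.08 + 16.7·0.04 + 72·0.13 + 72·0.61 + 17.5·0.01 = 59.547 sabins.
V = 9·8·3 = 216 m³.
RT60 = 0.161 · V / A = 0.161 × 216 / 59.547 = 0.58 s.

0.58 s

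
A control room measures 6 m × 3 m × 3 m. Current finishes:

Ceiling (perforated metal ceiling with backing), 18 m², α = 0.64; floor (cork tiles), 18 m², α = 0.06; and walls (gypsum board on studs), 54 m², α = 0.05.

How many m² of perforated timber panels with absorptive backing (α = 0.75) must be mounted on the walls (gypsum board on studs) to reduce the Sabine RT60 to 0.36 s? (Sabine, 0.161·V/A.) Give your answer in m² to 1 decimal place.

12.6

A₁ = Σ Sᵢαᵢ = 18*0.64 + 18*0.06 + 54*0.05 = 15.300 sabins.
V = 54 m³. Target absorption A₂ = 0.161 × 54 / 0.36 = 24.150 sabins.
ΔA needed = 24.150 − 15.300 = 8.850 sabins.
Each m² of panel replacing the walls (gypsum board on studs) adds (0.75 − 0.05) = 0.70 sabins.
Area = ΔA/Δα = 8.850/0.70 = 12.6 m².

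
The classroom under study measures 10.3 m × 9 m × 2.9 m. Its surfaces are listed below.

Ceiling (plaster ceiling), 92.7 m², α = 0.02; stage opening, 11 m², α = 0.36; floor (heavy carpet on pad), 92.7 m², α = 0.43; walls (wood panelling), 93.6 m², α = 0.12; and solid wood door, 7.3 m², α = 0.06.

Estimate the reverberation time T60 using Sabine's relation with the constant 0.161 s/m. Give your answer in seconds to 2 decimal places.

0.75 s

Summing Sᵢαᵢ: 1.854 + 3.960 + 39.861 + 11.232 + 0.438 → A = 57.345 sabins.
V = 10.3·9·2.9 = 268.83 m³.
T = 0.161 V/A = 0.161·268.83/57.345 = 0.75 s.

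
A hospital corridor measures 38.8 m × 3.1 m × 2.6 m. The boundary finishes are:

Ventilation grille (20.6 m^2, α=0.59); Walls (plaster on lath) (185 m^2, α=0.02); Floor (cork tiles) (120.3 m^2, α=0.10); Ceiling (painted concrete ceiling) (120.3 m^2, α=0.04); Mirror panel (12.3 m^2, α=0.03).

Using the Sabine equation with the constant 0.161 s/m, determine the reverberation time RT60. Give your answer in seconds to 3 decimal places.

Summing Sᵢαᵢ: 12.154 + 3.700 + 12.030 + 4.812 + 0.369 → A = 33.065 sabins.
Room volume: 312.728 m³.
Sabine: RT60 = 0.161 × 312.728 / 33.065 = 1.523 s.

1.523 seconds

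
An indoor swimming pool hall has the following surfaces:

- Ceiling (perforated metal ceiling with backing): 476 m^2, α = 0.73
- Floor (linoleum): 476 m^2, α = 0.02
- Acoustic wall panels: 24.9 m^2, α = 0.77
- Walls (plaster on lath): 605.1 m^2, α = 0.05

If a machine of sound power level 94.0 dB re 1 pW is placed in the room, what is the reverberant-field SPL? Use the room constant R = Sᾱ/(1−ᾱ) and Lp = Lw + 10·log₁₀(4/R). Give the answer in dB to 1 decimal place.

Σ(Sᵢαᵢ) = 476·0.73 + 476·0.02 + 24.9·0.77 + 605.1·0.05 = 406.428; total area S = 1582.0 m^2.
ᾱ = 406.428/1582.0 = 0.2569; R = Sᾱ/(1−ᾱ) = 406.428/(1−0.2569) = 546.936 m^2.
Lp = 94.0 + 10·log₁₀(4/546.936) = 94.0 + (-21.36) = 72.6 dB.

72.6 dB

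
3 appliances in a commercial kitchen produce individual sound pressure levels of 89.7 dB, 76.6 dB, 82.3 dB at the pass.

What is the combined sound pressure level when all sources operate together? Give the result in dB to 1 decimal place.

90.6 dB

Σ 10^(Lᵢ/10) = 1.149e+09.
Back to dB: 10·log₁₀ Σ = 90.6 dB.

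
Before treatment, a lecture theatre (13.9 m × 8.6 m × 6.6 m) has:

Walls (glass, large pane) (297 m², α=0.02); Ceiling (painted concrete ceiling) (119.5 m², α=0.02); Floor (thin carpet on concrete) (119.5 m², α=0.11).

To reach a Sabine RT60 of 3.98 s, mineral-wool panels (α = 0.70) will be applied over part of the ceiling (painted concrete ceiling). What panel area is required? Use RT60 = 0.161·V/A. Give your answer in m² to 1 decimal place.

15.4

A₁ = Σ Sᵢαᵢ = 297*0.02 + 119.5*0.02 + 119.5*0.11 = 21.475 sabins.
V = 788.964 m³. Target absorption A₂ = 0.161 × 788.964 / 3.98 = 31.915 sabins.
Absorption to add: 31.915 − 21.475 = 10.440 sabins.
Net gain per m²: Δα = 0.70 − 0.02 = 0.68.
Area = ΔA/Δα = 10.440/0.68 = 15.4 m².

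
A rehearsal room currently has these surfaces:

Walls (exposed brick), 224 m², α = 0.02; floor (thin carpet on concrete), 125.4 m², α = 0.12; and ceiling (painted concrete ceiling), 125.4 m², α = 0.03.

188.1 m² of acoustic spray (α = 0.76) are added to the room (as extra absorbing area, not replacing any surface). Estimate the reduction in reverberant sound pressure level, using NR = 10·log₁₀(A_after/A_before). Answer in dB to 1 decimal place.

8.5 dB

A_before = Σ Sᵢαᵢ = 224×0.02 + 125.4×0.12 + 125.4×0.03 = 23.290 sabins.
Treatment contributes 188.1·0.76 = 142.956 sabins.
A_after = 23.290 + 142.956 = 166.246 sabins.
NR = 10·log₁₀(166.246/23.290) = 8.5 dB.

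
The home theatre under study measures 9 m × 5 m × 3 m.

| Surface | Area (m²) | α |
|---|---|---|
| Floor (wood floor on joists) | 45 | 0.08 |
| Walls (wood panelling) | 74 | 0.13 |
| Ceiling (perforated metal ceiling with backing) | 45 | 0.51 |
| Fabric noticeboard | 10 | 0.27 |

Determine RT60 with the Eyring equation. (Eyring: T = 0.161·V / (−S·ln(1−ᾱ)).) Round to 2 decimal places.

0.49 seconds

S = Σ Sᵢ = 174.0 m².
Absorption A = 45×0.08 + 74×0.13 + 45×0.51 + 10×0.27 = 38.870 sabins.
ᾱ = 38.870 / 174.0 = 0.2234.
Eyring denominator: −S ln(1−ᾱ) = 43.992.
V = 9 × 5 × 3 = 135 m³.
T = 0.161·V/[−S·ln(1−ᾱ)] = 0.161·135/43.992 = 0.49 s.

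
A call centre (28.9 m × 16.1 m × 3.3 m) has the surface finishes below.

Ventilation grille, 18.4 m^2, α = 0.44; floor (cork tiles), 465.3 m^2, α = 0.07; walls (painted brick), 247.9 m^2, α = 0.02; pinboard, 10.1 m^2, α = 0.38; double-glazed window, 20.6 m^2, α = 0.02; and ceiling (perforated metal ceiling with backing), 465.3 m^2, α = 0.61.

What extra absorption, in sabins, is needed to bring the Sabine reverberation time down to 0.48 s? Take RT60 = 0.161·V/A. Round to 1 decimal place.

181.3 sabins

Summing Sᵢαᵢ: 8.096 + 32.571 + 4.958 + 3.838 + 0.412 + 283.833 → A₁ = 333.708 sabins.
For T = 0.48 s, need A₂ = 0.161·V/T = 0.161·1535.457/0.48 = 515.018 sabins.
Shortfall: 515.018 − 333.708 = 181.3 sabins.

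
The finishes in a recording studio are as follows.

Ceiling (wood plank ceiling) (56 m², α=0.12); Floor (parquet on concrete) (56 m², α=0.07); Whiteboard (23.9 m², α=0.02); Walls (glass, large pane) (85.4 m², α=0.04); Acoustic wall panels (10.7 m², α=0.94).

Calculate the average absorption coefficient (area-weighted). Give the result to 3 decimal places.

S = Σ Sᵢ = 56 + 56 + 23.9 + 85.4 + 10.7 = 232.0 m².
Σ(Sᵢαᵢ) = 56*0.12 + 56*0.07 + 23.9*0.02 + 85.4*0.04 + 10.7*0.94 = 24.592.
ᾱ = A/S = 0.106.

0.106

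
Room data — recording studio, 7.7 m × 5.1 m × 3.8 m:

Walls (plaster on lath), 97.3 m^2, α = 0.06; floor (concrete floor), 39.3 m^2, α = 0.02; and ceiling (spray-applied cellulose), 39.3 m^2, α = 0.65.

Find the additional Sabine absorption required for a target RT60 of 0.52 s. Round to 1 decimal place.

Equivalent absorption area: A₁ = 97.3·0.06 + 39.3·0.02 + 39.3·0.65 = 32.169 m^2.
V = 149.226 m³. Required absorption A₂ = 0.161 × 149.226 / 0.52 = 46.203 sabins.
ΔA = A₂ − A₁ = 46.203 − 32.169 = 14.0 sabins.

14.0 sabins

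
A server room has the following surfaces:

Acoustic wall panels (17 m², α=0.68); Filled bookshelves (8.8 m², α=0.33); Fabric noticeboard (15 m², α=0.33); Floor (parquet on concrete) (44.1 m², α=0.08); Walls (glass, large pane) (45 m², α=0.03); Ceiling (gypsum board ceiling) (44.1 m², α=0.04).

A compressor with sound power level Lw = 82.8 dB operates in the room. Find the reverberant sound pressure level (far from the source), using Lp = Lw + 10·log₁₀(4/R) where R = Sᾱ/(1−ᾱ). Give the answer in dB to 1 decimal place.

Σ(Sᵢαᵢ) = 17·0.68 + 8.8·0.33 + 15·0.33 + 44.1·0.08 + 45·0.03 + 44.1·0.04 = 26.056; total area S = 174.0 m².
ᾱ = 0.1497, so room constant R = A/(1−ᾱ) = 30.643 m².
Lp = Lw + 10 log₁₀(4/R) = 82.8 -8.84 = 74.0 dB.

74.0 dB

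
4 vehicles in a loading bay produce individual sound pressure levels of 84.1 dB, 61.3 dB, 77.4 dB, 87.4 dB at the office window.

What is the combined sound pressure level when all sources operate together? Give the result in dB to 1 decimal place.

Sum in the linear (power) domain: Σ 10^(Lᵢ/10) = 10^(84.1/10) + 10^(61.3/10) + 10^(77.4/10) + 10^(87.4/10) = 8.629e+08.
Combined level = 10 log₁₀(8.629e+08) = 89.4 dB.

89.4 dB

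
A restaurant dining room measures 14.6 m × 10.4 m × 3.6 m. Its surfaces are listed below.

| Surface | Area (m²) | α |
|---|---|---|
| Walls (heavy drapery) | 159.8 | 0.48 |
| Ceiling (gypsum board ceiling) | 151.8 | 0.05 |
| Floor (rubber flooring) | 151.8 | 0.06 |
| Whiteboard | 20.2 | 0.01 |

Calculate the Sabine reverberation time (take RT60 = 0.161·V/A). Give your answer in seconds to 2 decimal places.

0.94 s

Total absorption A = 159.8·0.48 + 151.8·0.05 + 151.8·0.06 + 20.2·0.01
  = 76.704 + 7.590 + 9.108 + 0.202 = 93.604 m² sabins.
Room volume: 546.624 m³.
T = 0.161 V/A = 0.161·546.624/93.604 = 0.94 s.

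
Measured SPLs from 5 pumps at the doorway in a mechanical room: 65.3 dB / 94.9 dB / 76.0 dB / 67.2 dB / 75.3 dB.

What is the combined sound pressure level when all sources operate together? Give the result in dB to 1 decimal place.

Sum in the linear (power) domain: Σ 10^(Lᵢ/10) = 10^(65.3/10) + 10^(94.9/10) + 10^(76.0/10) + 10^(67.2/10) + 10^(75.3/10) = 3.173e+09.
Combined level = 10 log₁₀(3.173e+09) = 95.0 dB.

95.0 dB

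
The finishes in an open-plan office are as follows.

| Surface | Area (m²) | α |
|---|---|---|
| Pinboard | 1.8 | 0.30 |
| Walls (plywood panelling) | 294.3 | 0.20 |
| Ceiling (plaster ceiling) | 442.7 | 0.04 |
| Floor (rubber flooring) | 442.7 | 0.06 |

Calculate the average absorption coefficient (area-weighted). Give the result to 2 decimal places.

0.09

S = Σ Sᵢ = 1.8 + 294.3 + 442.7 + 442.7 = 1181.5 m².
Weighted sum Σ Sα = 103.670.
ᾱ = A/S = 0.09.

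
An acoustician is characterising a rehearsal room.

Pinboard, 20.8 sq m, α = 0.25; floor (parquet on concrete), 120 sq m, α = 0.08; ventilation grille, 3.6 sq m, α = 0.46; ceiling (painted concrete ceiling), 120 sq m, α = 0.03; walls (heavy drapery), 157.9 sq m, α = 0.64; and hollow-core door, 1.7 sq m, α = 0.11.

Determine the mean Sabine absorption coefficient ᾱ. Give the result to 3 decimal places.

S = Σ Sᵢ = 20.8 + 120 + 3.6 + 120 + 157.9 + 1.7 = 424.0 sq m.
A = 20.8*0.25 + 120*0.08 + 3.6*0.46 + 120*0.03 + 157.9*0.64 + 1.7*0.11 = 121.299 sabins.
ᾱ = 121.299 / 424.0 = 0.286.

0.286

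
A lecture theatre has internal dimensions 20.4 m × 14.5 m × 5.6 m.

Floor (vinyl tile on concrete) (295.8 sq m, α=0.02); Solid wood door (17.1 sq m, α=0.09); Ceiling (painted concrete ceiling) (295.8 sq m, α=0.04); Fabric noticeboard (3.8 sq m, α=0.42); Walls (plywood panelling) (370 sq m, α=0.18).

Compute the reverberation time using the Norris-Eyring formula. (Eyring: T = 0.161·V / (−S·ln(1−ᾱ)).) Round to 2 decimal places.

S = Σ Sᵢ = 982.5 sq m.
Absorption A = 295.8×0.02 + 17.1×0.09 + 295.8×0.04 + 3.8×0.42 + 370×0.18 = 87.483 sabins.
Mean coefficient ᾱ = A/S = 0.0890.
−S·ln(1−ᾱ) = −982.5 × ln(1 − 0.0890) = 91.581.
V = 20.4 × 14.5 × 5.6 = 1656.48 m³.
T = 0.161·V/[−S·ln(1−ᾱ)] = 0.161·1656.48/91.581 = 2.91 s.

2.91 s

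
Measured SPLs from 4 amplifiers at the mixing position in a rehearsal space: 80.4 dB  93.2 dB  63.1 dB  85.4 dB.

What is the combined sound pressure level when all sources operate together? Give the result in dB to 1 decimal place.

Σ 10^(Lᵢ/10) = 2.548e+09.
Combined level = 10 log₁₀(2.548e+09) = 94.1 dB.

94.1 dB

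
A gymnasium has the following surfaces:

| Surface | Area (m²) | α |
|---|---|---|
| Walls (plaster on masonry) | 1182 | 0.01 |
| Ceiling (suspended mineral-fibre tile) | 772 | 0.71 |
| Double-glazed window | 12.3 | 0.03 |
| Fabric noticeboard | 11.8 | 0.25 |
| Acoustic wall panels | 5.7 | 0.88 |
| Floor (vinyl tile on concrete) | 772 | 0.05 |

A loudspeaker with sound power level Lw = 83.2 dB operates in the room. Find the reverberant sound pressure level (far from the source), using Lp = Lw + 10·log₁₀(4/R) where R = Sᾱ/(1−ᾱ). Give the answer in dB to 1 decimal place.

60.3 dB

A = 606.875 sabins; S = 2755.8 m².
ᾱ = 606.875/2755.8 = 0.2202; R = Sᾱ/(1−ᾱ) = 606.875/(1−0.2202) = 778.244 m².
Lp = Lw + 10 log₁₀(4/R) = 83.2 -22.89 = 60.3 dB.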